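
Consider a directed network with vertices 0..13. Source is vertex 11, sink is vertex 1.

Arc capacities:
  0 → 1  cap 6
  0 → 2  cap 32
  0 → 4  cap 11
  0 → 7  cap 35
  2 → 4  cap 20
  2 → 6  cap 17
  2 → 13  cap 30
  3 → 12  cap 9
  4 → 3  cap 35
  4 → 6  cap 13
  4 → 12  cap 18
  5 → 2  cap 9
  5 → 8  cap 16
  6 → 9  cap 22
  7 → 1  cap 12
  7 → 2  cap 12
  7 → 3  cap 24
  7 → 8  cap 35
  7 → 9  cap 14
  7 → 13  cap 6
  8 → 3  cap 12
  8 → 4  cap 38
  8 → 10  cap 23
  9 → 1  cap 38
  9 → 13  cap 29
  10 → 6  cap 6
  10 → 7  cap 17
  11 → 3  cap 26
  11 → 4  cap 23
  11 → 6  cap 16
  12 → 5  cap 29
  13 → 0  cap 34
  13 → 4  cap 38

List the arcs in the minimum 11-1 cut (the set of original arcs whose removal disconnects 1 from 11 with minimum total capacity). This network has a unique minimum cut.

Min-cut arcs: {(5,2), (5,8), (6,9)} (total capacity 47)

augment #1: 11→6→9→1 push 16
augment #2: 11→4→6→9→1 push 6
augment #3: 11→3→12→5→2→13→0→1 push 6
augment #4: 11→3→12→5→8→10→7→1 push 3
augment #5: 11→4→12→5→8→10→7→1 push 9
augment #6: 11→4→12→5→8→10→7→9→1 push 4
augment #7: 11→4→12→5→2→13→0→7→9→1 push 3
max flow = 47; residual-reachable set from 11 gives S-side
cut edges (S→T): {(5,2), (5,8), (6,9)} total cap 47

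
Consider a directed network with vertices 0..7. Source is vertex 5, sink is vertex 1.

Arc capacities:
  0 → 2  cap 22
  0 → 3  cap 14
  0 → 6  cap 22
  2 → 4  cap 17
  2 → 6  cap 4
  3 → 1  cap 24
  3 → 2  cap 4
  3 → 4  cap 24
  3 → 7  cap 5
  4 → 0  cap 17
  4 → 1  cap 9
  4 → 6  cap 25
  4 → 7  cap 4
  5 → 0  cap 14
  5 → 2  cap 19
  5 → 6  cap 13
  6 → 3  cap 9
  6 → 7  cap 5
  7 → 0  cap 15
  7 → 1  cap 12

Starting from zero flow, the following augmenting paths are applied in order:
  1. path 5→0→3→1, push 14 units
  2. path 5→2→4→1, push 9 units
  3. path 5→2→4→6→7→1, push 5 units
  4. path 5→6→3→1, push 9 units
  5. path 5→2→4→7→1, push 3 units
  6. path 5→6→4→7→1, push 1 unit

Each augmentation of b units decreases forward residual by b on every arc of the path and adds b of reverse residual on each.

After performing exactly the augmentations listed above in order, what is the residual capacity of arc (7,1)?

after path 1 (5→0→3→1, push 14): res(7,1)=12
after path 2 (5→2→4→1, push 9): res(7,1)=12
after path 3 (5→2→4→6→7→1, push 5): res(7,1)=7
after path 4 (5→6→3→1, push 9): res(7,1)=7
after path 5 (5→2→4→7→1, push 3): res(7,1)=4
after path 6 (5→6→4→7→1, push 1): res(7,1)=3

Residual capacity of (7,1): 3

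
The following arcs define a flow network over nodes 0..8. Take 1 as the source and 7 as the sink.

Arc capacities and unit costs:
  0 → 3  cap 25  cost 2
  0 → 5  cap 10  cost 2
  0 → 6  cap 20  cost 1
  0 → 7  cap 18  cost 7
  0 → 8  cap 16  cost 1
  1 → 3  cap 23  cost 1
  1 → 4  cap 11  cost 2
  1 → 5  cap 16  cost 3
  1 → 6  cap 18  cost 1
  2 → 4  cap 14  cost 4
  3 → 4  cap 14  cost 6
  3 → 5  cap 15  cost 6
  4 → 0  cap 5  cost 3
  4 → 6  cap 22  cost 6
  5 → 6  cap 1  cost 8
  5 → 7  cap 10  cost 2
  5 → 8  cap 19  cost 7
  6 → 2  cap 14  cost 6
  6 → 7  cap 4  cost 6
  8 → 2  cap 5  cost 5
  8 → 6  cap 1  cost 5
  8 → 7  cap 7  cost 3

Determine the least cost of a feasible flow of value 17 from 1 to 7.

Minimum cost for 17 units: 105

shortest-cost path #1: 1→5→7 push 10 @ unit cost 5 (adds 50)
shortest-cost path #2: 1→6→7 push 4 @ unit cost 7 (adds 28)
shortest-cost path #3: 1→4→0→8→7 push 3 @ unit cost 9 (adds 27)
total cost = 105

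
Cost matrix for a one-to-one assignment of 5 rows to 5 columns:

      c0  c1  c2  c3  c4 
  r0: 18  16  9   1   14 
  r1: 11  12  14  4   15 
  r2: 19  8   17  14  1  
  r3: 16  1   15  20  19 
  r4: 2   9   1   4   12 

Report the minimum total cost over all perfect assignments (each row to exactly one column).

Minimum assignment cost: 15

optimal assignment: row0→col3 (cost 1), row1→col0 (cost 11), row2→col4 (cost 1), row3→col1 (cost 1), row4→col2 (cost 1)
total = 1 + 11 + 1 + 1 + 1 = 15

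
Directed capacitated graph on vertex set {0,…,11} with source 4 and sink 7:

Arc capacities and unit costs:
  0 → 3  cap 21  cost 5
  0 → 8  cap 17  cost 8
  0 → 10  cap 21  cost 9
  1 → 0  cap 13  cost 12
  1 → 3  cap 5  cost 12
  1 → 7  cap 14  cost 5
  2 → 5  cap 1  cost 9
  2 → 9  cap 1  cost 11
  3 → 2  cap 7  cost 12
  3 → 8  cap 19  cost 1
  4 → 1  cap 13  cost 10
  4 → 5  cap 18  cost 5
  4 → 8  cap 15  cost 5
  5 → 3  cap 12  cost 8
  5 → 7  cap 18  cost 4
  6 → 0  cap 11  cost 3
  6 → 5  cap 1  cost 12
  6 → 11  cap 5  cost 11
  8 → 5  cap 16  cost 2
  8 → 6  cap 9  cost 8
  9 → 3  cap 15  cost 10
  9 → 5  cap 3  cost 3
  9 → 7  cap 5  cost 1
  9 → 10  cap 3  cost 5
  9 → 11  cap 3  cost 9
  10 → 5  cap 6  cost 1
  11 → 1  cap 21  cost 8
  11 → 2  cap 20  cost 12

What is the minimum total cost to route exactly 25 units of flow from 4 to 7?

shortest-cost path #1: 4→5→7 push 18 @ unit cost 9 (adds 162)
shortest-cost path #2: 4→1→7 push 7 @ unit cost 15 (adds 105)
total cost = 267

Minimum cost for 25 units: 267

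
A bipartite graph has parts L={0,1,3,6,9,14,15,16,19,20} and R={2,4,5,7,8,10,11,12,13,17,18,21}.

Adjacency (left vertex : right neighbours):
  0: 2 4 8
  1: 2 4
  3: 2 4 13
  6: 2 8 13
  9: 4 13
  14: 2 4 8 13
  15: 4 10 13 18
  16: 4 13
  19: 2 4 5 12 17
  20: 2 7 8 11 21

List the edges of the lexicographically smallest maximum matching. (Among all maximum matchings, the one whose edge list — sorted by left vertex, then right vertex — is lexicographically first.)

|M| = 7 (so the lex-smallest maximum matching has 7 edges)
process left vertices in ascending order; for each, take the smallest-labelled available neighbour that still permits 7 edges overall, or leave it unmatched if none does
lex-smallest matching: {0-2, 1-4, 3-13, 6-8, 15-10, 19-5, 20-7}

Lex-smallest maximum matching: {(0,2), (1,4), (3,13), (6,8), (15,10), (19,5), (20,7)}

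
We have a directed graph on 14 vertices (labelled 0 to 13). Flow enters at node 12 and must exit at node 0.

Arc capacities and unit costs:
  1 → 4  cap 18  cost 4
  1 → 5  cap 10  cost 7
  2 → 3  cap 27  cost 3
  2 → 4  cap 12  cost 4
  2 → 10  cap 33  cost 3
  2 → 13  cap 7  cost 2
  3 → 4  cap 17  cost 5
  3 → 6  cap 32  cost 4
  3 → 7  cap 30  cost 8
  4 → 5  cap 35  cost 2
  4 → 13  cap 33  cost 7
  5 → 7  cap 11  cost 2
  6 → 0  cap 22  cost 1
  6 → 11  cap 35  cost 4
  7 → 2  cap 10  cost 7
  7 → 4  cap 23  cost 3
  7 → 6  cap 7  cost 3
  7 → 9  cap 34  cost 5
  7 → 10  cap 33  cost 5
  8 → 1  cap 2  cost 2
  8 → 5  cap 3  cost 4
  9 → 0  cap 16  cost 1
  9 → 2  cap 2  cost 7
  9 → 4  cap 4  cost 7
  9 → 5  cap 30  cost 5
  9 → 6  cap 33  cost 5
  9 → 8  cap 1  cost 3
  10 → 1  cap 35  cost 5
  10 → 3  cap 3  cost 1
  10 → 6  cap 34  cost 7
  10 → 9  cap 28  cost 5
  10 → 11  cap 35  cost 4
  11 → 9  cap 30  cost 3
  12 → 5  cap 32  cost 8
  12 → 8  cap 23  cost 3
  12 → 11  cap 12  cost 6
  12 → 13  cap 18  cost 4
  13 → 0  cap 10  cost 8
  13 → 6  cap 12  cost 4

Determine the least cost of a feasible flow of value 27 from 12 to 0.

shortest-cost path #1: 12→13→6→0 push 12 @ unit cost 9 (adds 108)
shortest-cost path #2: 12→11→9→0 push 12 @ unit cost 10 (adds 120)
shortest-cost path #3: 12→13→0 push 3 @ unit cost 12 (adds 36)
total cost = 264

Minimum cost for 27 units: 264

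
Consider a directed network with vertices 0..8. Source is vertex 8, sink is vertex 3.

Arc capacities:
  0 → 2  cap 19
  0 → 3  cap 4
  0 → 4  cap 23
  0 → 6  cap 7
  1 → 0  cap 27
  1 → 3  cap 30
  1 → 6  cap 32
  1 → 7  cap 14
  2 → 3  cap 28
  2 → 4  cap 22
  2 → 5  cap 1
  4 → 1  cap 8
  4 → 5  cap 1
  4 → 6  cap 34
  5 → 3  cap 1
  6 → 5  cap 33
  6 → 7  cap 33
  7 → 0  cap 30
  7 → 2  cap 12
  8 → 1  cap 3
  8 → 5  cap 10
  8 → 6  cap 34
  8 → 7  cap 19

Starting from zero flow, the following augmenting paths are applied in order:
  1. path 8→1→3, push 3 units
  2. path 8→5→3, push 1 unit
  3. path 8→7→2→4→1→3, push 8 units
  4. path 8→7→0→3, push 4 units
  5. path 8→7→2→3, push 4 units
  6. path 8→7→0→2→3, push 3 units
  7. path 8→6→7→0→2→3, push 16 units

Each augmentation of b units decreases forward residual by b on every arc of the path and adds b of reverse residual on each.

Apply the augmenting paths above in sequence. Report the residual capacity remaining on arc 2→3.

Residual capacity of (2,3): 5

after path 1 (8→1→3, push 3): res(2,3)=28
after path 2 (8→5→3, push 1): res(2,3)=28
after path 3 (8→7→2→4→1→3, push 8): res(2,3)=28
after path 4 (8→7→0→3, push 4): res(2,3)=28
after path 5 (8→7→2→3, push 4): res(2,3)=24
after path 6 (8→7→0→2→3, push 3): res(2,3)=21
after path 7 (8→6→7→0→2→3, push 16): res(2,3)=5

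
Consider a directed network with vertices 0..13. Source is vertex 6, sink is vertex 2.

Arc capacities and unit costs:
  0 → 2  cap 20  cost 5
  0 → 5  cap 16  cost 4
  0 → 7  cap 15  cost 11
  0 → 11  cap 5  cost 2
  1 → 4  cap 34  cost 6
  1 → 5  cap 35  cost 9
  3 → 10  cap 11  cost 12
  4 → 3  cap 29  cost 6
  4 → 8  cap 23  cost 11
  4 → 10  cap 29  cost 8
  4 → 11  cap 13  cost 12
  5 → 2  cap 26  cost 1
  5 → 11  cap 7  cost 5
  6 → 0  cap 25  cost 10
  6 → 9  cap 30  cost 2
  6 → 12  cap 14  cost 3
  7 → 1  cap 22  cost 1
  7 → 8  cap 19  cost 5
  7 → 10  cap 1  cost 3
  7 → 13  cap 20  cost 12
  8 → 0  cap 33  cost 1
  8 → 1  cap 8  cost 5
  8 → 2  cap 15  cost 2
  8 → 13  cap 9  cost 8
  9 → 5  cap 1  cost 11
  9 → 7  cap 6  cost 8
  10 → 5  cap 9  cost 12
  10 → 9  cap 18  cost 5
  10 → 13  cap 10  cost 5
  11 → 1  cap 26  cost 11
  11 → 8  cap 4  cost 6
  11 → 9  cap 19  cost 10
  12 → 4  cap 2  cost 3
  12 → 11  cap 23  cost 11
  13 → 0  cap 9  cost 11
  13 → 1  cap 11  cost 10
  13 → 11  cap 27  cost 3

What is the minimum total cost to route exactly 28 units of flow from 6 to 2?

shortest-cost path #1: 6→9→5→2 push 1 @ unit cost 14 (adds 14)
shortest-cost path #2: 6→0→2 push 20 @ unit cost 15 (adds 300)
shortest-cost path #3: 6→0→5→2 push 5 @ unit cost 15 (adds 75)
shortest-cost path #4: 6→9→7→8→2 push 2 @ unit cost 17 (adds 34)
total cost = 423

Minimum cost for 28 units: 423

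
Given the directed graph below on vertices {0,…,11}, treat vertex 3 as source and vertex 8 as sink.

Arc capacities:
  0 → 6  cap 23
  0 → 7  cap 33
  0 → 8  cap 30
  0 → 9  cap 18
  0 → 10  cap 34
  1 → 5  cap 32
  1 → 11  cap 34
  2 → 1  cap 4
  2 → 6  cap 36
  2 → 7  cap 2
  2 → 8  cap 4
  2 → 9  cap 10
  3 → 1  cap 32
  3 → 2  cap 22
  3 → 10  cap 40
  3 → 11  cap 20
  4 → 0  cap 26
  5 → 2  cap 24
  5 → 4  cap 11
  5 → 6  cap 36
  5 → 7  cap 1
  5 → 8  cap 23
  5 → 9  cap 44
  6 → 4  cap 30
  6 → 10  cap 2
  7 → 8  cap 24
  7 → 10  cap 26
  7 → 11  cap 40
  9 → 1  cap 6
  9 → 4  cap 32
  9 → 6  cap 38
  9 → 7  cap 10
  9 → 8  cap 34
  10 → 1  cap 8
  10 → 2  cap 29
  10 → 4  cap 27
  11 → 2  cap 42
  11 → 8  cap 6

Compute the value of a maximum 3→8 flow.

Maximum flow value: 80

augment #1: 3→2→8 bottleneck 4, total now 4
augment #2: 3→11→8 bottleneck 6, total now 10
augment #3: 3→1→5→8 bottleneck 23, total now 33
augment #4: 3→2→7→8 bottleneck 2, total now 35
augment #5: 3→2→9→8 bottleneck 10, total now 45
augment #6: 3→1→5→7→8 bottleneck 1, total now 46
augment #7: 3→1→5→9→8 bottleneck 8, total now 54
augment #8: 3→10→4→0→8 bottleneck 26, total now 80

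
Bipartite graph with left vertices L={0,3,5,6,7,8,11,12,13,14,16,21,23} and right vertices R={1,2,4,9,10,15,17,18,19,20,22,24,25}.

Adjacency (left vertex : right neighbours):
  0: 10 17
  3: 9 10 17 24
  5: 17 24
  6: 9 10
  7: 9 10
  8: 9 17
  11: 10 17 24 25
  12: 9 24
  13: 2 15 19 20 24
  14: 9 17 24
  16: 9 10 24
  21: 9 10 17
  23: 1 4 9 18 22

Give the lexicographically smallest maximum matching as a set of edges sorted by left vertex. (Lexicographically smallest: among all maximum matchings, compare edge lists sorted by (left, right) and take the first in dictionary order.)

|M| = 7 (so the lex-smallest maximum matching has 7 edges)
process left vertices in ascending order; for each, take the smallest-labelled available neighbour that still permits 7 edges overall, or leave it unmatched if none does
lex-smallest matching: {0-10, 3-9, 5-17, 11-25, 12-24, 13-2, 23-1}

Lex-smallest maximum matching: {(0,10), (3,9), (5,17), (11,25), (12,24), (13,2), (23,1)}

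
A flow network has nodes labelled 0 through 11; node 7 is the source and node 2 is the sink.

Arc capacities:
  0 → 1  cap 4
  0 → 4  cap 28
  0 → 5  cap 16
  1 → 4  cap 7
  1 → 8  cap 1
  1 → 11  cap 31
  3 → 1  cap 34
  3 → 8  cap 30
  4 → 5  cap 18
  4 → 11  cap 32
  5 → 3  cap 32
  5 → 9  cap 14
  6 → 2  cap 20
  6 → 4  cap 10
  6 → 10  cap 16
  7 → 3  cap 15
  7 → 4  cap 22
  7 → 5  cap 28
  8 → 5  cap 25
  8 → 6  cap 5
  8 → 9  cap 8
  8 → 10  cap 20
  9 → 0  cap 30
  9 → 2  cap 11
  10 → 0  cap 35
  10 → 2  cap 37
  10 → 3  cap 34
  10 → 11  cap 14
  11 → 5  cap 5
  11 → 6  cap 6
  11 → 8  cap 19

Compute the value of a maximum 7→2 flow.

augment #1: 7→5→9→2 bottleneck 11, total now 11
augment #2: 7→3→8→6→2 bottleneck 5, total now 16
augment #3: 7→3→8→10→2 bottleneck 10, total now 26
augment #4: 7→4→11→6→2 bottleneck 6, total now 32
augment #5: 7→4→11→8→10→2 bottleneck 10, total now 42

Maximum flow value: 42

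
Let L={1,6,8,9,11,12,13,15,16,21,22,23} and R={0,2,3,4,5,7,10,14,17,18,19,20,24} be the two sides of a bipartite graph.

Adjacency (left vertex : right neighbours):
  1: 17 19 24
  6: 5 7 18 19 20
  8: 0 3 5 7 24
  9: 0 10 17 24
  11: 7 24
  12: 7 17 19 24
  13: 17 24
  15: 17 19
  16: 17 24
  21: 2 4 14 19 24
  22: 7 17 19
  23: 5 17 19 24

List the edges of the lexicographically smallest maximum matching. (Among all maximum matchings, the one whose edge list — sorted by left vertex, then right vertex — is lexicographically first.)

|M| = 9 (so the lex-smallest maximum matching has 9 edges)
process left vertices in ascending order; for each, take the smallest-labelled available neighbour that still permits 9 edges overall, or leave it unmatched if none does
lex-smallest matching: {1-17, 6-18, 8-0, 9-10, 11-7, 12-19, 13-24, 21-2, 23-5}

Lex-smallest maximum matching: {(1,17), (6,18), (8,0), (9,10), (11,7), (12,19), (13,24), (21,2), (23,5)}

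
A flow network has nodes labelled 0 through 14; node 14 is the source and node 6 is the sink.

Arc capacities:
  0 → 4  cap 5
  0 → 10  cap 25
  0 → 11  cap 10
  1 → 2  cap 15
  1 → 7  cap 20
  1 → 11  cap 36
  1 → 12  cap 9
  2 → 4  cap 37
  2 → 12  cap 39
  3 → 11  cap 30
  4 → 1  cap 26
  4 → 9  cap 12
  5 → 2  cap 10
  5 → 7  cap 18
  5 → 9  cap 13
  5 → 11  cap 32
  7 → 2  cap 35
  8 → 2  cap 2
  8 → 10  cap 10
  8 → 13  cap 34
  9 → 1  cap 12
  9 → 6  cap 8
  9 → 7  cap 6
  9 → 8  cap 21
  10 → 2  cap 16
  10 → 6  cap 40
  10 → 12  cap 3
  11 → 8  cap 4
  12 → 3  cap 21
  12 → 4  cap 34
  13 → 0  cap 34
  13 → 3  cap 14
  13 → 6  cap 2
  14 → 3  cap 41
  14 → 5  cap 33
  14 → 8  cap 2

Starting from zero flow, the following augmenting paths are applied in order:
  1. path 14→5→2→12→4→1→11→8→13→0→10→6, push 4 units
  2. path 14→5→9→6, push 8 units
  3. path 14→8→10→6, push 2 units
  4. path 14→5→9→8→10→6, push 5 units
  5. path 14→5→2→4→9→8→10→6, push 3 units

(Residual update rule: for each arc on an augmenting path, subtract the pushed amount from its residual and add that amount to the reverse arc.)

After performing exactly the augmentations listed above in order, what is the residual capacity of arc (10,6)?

Residual capacity of (10,6): 26

after path 1 (14→5→2→12→4→1→11→8→13→0→10→6, push 4): res(10,6)=36
after path 2 (14→5→9→6, push 8): res(10,6)=36
after path 3 (14→8→10→6, push 2): res(10,6)=34
after path 4 (14→5→9→8→10→6, push 5): res(10,6)=29
after path 5 (14→5→2→4→9→8→10→6, push 3): res(10,6)=26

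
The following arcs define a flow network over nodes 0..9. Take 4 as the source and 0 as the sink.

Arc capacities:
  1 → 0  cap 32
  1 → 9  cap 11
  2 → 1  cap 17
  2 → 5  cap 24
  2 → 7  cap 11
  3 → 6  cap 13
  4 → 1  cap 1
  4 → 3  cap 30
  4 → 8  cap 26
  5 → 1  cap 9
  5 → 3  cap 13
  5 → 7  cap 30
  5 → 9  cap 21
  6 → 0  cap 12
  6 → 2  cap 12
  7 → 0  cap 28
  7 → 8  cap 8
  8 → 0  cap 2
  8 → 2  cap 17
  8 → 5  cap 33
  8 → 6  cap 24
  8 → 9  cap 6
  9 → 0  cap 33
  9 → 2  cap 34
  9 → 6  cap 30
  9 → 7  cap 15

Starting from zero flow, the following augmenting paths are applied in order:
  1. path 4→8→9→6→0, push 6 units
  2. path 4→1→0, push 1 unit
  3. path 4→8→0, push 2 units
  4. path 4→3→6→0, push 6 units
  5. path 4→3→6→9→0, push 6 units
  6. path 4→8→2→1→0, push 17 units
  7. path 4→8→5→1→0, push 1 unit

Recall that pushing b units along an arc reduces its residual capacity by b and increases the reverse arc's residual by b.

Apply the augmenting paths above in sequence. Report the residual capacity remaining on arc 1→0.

Residual capacity of (1,0): 13

after path 1 (4→8→9→6→0, push 6): res(1,0)=32
after path 2 (4→1→0, push 1): res(1,0)=31
after path 3 (4→8→0, push 2): res(1,0)=31
after path 4 (4→3→6→0, push 6): res(1,0)=31
after path 5 (4→3→6→9→0, push 6): res(1,0)=31
after path 6 (4→8→2→1→0, push 17): res(1,0)=14
after path 7 (4→8→5→1→0, push 1): res(1,0)=13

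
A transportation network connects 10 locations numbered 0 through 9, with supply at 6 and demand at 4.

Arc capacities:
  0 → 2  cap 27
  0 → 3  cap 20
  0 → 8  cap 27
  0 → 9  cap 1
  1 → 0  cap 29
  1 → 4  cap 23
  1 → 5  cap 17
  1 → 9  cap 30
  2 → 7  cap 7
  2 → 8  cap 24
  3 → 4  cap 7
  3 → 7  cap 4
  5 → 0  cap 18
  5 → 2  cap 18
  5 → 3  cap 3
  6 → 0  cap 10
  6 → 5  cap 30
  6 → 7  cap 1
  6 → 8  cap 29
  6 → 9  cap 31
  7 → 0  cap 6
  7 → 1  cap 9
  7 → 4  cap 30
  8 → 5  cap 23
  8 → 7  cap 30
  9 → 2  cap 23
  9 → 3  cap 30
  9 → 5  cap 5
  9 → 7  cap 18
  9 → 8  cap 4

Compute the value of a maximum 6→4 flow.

Maximum flow value: 46

augment #1: 6→7→4 bottleneck 1, total now 1
augment #2: 6→0→3→4 bottleneck 7, total now 8
augment #3: 6→8→7→4 bottleneck 29, total now 37
augment #4: 6→9→7→1→4 bottleneck 9, total now 46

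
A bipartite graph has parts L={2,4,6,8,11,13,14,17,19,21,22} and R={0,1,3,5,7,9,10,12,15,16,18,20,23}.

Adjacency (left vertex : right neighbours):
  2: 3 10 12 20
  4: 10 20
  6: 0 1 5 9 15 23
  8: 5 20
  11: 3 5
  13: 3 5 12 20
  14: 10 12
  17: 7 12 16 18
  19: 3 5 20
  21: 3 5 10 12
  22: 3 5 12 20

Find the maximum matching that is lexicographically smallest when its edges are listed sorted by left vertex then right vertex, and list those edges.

Lex-smallest maximum matching: {(2,3), (4,10), (6,0), (8,5), (13,12), (17,7), (19,20)}

|M| = 7 (so the lex-smallest maximum matching has 7 edges)
process left vertices in ascending order; for each, take the smallest-labelled available neighbour that still permits 7 edges overall, or leave it unmatched if none does
lex-smallest matching: {2-3, 4-10, 6-0, 8-5, 13-12, 17-7, 19-20}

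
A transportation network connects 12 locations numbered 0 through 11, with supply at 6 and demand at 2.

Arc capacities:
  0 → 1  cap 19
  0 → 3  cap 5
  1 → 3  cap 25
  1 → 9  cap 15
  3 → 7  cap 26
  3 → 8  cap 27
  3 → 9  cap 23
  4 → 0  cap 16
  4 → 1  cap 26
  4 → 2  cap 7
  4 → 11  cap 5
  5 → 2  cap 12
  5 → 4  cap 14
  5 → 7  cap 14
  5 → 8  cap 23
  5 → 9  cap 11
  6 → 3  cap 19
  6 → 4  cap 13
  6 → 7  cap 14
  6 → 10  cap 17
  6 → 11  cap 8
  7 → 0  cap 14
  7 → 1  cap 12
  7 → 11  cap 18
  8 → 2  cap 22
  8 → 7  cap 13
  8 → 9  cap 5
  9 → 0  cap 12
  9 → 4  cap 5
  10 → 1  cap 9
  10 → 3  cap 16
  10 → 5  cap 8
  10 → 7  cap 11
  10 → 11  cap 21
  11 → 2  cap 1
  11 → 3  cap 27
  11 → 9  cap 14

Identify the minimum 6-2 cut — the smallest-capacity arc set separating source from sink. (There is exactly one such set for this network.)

Min-cut arcs: {(4,2), (8,2), (10,5), (11,2)} (total capacity 38)

augment #1: 6→4→2 push 7
augment #2: 6→11→2 push 1
augment #3: 6→3→8→2 push 19
augment #4: 6→10→5→2 push 8
augment #5: 6→10→3→8→2 push 3
max flow = 38; residual-reachable set from 6 gives S-side
cut edges (S→T): {(4,2), (8,2), (10,5), (11,2)} total cap 38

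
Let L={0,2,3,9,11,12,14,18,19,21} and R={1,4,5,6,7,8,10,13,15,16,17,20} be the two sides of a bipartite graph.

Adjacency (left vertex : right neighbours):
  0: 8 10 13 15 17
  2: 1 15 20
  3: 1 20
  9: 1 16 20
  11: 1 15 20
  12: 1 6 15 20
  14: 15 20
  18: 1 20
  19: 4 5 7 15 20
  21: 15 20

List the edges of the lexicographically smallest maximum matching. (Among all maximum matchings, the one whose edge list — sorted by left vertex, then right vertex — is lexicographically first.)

Lex-smallest maximum matching: {(0,8), (2,1), (3,20), (9,16), (11,15), (12,6), (19,4)}

|M| = 7 (so the lex-smallest maximum matching has 7 edges)
process left vertices in ascending order; for each, take the smallest-labelled available neighbour that still permits 7 edges overall, or leave it unmatched if none does
lex-smallest matching: {0-8, 2-1, 3-20, 9-16, 11-15, 12-6, 19-4}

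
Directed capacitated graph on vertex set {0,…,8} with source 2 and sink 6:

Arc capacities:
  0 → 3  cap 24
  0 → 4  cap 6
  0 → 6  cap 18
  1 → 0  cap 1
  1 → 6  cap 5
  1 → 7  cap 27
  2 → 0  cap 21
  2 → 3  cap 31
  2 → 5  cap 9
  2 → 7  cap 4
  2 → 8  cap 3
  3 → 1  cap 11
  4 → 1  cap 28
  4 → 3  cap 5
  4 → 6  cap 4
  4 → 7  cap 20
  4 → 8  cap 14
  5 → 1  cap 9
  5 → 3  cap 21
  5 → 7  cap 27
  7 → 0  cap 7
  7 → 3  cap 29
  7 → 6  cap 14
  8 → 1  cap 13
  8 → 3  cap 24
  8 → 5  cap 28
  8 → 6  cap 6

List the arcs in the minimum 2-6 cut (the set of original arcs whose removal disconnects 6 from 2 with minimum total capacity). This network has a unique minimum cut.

Min-cut arcs: {(0,4), (0,6), (1,6), (2,8), (7,6)} (total capacity 46)

augment #1: 2→0→6 push 18
augment #2: 2→7→6 push 4
augment #3: 2→8→6 push 3
augment #4: 2→0→4→6 push 3
augment #5: 2→3→1→6 push 5
augment #6: 2→5→7→6 push 9
augment #7: 2→3→1→7→6 push 1
augment #8: 2→3→1→0→4→6 push 1
augment #9: 2→3→1→7→0→4→8→6 push 2
max flow = 46; residual-reachable set from 2 gives S-side
cut edges (S→T): {(0,4), (0,6), (1,6), (2,8), (7,6)} total cap 46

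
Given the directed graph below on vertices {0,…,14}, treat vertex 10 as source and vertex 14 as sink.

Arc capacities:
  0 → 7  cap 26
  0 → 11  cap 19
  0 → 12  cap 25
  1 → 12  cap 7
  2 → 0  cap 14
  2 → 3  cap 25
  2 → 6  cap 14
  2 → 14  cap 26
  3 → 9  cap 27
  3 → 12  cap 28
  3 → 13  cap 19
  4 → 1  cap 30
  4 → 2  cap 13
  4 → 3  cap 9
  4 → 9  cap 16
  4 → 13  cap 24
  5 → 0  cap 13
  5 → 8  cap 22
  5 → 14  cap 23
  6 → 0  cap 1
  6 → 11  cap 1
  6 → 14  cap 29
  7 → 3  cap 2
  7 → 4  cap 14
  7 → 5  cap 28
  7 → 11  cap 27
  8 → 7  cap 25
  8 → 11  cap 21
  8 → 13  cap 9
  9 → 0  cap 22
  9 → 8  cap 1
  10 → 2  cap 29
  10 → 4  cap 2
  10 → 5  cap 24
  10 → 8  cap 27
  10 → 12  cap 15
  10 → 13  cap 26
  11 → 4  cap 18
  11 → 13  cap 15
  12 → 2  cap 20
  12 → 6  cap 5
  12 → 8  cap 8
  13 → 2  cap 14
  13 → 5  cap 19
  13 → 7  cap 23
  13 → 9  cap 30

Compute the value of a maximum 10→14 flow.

augment #1: 10→2→14 bottleneck 26, total now 26
augment #2: 10→5→14 bottleneck 23, total now 49
augment #3: 10→2→6→14 bottleneck 3, total now 52
augment #4: 10→12→6→14 bottleneck 5, total now 57
augment #5: 10→4→2→6→14 bottleneck 2, total now 59
augment #6: 10→12→2→6→14 bottleneck 9, total now 68

Maximum flow value: 68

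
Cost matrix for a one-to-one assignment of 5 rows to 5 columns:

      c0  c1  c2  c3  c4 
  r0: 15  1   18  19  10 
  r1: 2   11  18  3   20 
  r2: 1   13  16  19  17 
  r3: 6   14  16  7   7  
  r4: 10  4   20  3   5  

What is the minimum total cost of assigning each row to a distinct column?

optimal assignment: row0→col1 (cost 1), row1→col3 (cost 3), row2→col0 (cost 1), row3→col2 (cost 16), row4→col4 (cost 5)
total = 1 + 3 + 1 + 16 + 5 = 26

Minimum assignment cost: 26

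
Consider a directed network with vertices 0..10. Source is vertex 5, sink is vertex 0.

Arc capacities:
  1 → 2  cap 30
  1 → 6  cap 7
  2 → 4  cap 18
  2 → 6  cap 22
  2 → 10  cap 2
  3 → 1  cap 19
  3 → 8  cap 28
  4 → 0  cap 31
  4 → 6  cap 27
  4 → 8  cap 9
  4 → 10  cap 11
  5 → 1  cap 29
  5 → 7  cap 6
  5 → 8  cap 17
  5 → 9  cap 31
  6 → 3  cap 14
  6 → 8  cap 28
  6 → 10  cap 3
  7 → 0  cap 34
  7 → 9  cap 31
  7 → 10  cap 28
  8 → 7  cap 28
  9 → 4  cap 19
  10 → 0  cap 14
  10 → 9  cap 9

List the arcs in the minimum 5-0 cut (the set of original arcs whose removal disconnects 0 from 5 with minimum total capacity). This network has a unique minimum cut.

augment #1: 5→7→0 push 6
augment #2: 5→8→7→0 push 17
augment #3: 5→9→4→0 push 19
augment #4: 5→1→2→4→0 push 12
augment #5: 5→1→2→10→0 push 2
augment #6: 5→1→6→10→0 push 3
augment #7: 5→1→2→4→10→0 push 6
augment #8: 5→1→6→8→7→0 push 4
augment #9: 5→1→2→6→8→7→0 push 2
max flow = 71; residual-reachable set from 5 gives S-side
cut edges (S→T): {(5,1), (5,7), (5,8), (9,4)} total cap 71

Min-cut arcs: {(5,1), (5,7), (5,8), (9,4)} (total capacity 71)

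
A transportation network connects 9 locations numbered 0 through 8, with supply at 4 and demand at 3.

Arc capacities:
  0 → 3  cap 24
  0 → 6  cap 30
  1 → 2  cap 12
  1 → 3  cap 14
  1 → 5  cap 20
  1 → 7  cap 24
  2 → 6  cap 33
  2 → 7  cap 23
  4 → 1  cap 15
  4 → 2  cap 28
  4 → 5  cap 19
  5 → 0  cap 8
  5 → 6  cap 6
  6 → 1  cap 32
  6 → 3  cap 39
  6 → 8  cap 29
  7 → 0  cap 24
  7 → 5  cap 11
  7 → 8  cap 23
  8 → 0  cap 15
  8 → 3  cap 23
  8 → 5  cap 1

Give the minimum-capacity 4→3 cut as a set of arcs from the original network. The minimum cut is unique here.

Min-cut arcs: {(4,1), (4,2), (5,0), (5,6)} (total capacity 57)

augment #1: 4→1→3 push 14
augment #2: 4→2→6→3 push 28
augment #3: 4→5→0→3 push 8
augment #4: 4→5→6→3 push 6
augment #5: 4→1→2→6→3 push 1
max flow = 57; residual-reachable set from 4 gives S-side
cut edges (S→T): {(4,1), (4,2), (5,0), (5,6)} total cap 57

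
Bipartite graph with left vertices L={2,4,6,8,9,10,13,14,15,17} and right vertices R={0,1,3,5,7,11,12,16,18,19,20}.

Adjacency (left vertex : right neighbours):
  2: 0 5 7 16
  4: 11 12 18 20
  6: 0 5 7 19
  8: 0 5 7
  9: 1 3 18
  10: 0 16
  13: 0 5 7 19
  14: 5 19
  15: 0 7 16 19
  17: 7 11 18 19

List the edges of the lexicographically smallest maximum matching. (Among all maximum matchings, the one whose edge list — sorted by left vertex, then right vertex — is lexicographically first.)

|M| = 8 (so the lex-smallest maximum matching has 8 edges)
process left vertices in ascending order; for each, take the smallest-labelled available neighbour that still permits 8 edges overall, or leave it unmatched if none does
lex-smallest matching: {2-0, 4-11, 6-5, 8-7, 9-1, 10-16, 13-19, 17-18}

Lex-smallest maximum matching: {(2,0), (4,11), (6,5), (8,7), (9,1), (10,16), (13,19), (17,18)}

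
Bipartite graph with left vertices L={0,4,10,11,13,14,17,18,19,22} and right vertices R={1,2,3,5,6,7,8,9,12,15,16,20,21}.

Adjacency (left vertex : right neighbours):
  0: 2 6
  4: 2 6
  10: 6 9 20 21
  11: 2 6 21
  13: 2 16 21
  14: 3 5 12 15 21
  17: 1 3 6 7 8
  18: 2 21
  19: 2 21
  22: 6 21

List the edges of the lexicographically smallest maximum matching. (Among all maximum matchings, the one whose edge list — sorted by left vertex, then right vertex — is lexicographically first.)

|M| = 7 (so the lex-smallest maximum matching has 7 edges)
process left vertices in ascending order; for each, take the smallest-labelled available neighbour that still permits 7 edges overall, or leave it unmatched if none does
lex-smallest matching: {0-2, 4-6, 10-9, 11-21, 13-16, 14-3, 17-1}

Lex-smallest maximum matching: {(0,2), (4,6), (10,9), (11,21), (13,16), (14,3), (17,1)}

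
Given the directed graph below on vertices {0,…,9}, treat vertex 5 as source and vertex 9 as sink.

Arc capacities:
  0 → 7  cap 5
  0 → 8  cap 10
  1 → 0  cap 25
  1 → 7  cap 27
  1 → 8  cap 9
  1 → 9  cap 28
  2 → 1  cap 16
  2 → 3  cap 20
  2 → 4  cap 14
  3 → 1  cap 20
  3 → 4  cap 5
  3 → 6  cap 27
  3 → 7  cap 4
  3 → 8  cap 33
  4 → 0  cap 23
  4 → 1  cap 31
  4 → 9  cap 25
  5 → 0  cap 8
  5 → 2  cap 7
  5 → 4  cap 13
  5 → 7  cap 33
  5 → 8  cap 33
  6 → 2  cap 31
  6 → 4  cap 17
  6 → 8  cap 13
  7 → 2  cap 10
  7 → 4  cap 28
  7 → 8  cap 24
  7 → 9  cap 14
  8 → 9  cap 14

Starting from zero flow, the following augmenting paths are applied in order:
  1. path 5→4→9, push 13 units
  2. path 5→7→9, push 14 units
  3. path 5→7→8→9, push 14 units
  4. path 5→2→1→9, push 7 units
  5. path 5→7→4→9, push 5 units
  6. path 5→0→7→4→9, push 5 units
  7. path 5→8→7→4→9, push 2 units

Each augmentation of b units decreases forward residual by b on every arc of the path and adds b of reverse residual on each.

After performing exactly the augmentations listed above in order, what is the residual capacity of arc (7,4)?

Residual capacity of (7,4): 16

after path 1 (5→4→9, push 13): res(7,4)=28
after path 2 (5→7→9, push 14): res(7,4)=28
after path 3 (5→7→8→9, push 14): res(7,4)=28
after path 4 (5→2→1→9, push 7): res(7,4)=28
after path 5 (5→7→4→9, push 5): res(7,4)=23
after path 6 (5→0→7→4→9, push 5): res(7,4)=18
after path 7 (5→8→7→4→9, push 2): res(7,4)=16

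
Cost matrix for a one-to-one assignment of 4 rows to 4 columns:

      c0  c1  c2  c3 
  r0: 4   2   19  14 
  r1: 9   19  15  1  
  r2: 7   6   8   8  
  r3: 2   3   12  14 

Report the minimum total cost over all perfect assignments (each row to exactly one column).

Minimum assignment cost: 13

optimal assignment: row0→col1 (cost 2), row1→col3 (cost 1), row2→col2 (cost 8), row3→col0 (cost 2)
total = 2 + 1 + 8 + 2 = 13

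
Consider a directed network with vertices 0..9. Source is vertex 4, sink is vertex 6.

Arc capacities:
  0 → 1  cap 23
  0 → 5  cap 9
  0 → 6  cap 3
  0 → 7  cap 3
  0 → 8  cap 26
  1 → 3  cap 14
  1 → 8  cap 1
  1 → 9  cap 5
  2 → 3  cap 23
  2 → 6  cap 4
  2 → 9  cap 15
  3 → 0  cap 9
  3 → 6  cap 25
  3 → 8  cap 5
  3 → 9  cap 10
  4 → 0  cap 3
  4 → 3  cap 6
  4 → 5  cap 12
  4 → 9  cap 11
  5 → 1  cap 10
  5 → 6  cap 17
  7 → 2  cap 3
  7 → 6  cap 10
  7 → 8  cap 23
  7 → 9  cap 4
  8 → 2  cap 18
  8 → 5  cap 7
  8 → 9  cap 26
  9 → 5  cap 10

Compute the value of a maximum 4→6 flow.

augment #1: 4→0→6 bottleneck 3, total now 3
augment #2: 4→3→6 bottleneck 6, total now 9
augment #3: 4→5→6 bottleneck 12, total now 21
augment #4: 4→9→5→6 bottleneck 5, total now 26
augment #5: 4→9→5→1→3→6 bottleneck 5, total now 31

Maximum flow value: 31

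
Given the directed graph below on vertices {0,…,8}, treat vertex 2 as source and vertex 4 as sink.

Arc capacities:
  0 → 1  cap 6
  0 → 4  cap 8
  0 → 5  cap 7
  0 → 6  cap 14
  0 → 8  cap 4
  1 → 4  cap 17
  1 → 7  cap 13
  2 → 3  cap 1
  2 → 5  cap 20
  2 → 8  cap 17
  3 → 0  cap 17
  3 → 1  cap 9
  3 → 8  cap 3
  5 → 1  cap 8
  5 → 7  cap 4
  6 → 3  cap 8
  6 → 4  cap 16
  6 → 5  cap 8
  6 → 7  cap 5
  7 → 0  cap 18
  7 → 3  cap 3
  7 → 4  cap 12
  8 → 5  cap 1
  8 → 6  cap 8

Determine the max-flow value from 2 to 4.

augment #1: 2→3→0→4 bottleneck 1, total now 1
augment #2: 2→5→1→4 bottleneck 8, total now 9
augment #3: 2→5→7→4 bottleneck 4, total now 13
augment #4: 2→8→6→4 bottleneck 8, total now 21

Maximum flow value: 21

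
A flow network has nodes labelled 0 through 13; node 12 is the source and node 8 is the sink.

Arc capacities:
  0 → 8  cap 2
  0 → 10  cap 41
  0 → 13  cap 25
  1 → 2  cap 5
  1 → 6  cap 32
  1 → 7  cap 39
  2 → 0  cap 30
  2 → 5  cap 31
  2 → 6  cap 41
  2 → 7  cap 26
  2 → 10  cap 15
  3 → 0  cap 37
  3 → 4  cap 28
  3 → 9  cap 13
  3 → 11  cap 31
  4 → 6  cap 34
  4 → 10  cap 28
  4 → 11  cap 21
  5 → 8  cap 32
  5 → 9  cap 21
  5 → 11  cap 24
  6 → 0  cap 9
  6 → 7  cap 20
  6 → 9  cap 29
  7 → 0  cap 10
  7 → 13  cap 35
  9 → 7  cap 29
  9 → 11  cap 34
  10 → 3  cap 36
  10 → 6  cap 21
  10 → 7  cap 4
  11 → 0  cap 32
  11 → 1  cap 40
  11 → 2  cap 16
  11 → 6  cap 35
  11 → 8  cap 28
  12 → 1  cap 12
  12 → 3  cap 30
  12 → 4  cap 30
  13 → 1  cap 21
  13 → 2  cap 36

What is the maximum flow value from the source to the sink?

Maximum flow value: 61

augment #1: 12→3→0→8 bottleneck 2, total now 2
augment #2: 12→3→11→8 bottleneck 28, total now 30
augment #3: 12→1→2→5→8 bottleneck 5, total now 35
augment #4: 12→4→11→2→5→8 bottleneck 16, total now 51
augment #5: 12→1→7→13→2→5→8 bottleneck 7, total now 58
augment #6: 12→4→6→0→13→2→5→8 bottleneck 3, total now 61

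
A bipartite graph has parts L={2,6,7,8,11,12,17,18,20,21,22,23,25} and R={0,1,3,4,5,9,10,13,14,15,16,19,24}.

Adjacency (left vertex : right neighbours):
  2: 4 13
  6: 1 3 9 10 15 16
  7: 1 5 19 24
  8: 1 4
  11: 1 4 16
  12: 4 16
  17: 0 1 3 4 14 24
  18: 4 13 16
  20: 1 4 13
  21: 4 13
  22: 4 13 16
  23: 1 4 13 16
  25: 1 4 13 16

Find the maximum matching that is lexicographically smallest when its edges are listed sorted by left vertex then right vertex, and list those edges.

|M| = 7 (so the lex-smallest maximum matching has 7 edges)
process left vertices in ascending order; for each, take the smallest-labelled available neighbour that still permits 7 edges overall, or leave it unmatched if none does
lex-smallest matching: {2-4, 6-3, 7-5, 8-1, 11-16, 17-0, 18-13}

Lex-smallest maximum matching: {(2,4), (6,3), (7,5), (8,1), (11,16), (17,0), (18,13)}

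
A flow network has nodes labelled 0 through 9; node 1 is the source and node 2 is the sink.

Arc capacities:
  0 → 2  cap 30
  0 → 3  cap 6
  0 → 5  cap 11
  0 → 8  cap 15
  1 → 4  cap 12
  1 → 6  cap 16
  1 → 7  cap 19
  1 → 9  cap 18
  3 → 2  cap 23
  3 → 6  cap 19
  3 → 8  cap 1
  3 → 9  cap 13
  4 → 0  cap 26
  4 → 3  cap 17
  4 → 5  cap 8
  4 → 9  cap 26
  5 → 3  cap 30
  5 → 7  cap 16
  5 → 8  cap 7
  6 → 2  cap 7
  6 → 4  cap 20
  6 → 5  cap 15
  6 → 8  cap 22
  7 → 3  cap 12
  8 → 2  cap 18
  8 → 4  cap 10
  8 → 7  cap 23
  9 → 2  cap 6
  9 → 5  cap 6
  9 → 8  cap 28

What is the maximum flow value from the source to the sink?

augment #1: 1→6→2 bottleneck 7, total now 7
augment #2: 1→9→2 bottleneck 6, total now 13
augment #3: 1→4→0→2 bottleneck 12, total now 25
augment #4: 1→6→8→2 bottleneck 9, total now 34
augment #5: 1→7→3→2 bottleneck 12, total now 46
augment #6: 1→9→8→2 bottleneck 9, total now 55
augment #7: 1→9→5→3→2 bottleneck 3, total now 58

Maximum flow value: 58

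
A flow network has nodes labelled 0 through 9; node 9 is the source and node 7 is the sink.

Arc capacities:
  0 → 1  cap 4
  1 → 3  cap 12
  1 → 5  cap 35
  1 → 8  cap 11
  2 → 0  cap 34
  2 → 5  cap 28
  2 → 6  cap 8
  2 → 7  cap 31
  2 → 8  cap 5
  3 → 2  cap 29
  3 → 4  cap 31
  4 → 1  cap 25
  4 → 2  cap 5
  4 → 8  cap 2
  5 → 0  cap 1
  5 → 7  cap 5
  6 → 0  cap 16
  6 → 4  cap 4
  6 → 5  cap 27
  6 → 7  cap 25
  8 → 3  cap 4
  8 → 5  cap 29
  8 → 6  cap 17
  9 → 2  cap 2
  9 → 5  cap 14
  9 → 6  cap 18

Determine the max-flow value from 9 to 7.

Maximum flow value: 26

augment #1: 9→2→7 bottleneck 2, total now 2
augment #2: 9→5→7 bottleneck 5, total now 7
augment #3: 9→6→7 bottleneck 18, total now 25
augment #4: 9→5→0→1→3→2→7 bottleneck 1, total now 26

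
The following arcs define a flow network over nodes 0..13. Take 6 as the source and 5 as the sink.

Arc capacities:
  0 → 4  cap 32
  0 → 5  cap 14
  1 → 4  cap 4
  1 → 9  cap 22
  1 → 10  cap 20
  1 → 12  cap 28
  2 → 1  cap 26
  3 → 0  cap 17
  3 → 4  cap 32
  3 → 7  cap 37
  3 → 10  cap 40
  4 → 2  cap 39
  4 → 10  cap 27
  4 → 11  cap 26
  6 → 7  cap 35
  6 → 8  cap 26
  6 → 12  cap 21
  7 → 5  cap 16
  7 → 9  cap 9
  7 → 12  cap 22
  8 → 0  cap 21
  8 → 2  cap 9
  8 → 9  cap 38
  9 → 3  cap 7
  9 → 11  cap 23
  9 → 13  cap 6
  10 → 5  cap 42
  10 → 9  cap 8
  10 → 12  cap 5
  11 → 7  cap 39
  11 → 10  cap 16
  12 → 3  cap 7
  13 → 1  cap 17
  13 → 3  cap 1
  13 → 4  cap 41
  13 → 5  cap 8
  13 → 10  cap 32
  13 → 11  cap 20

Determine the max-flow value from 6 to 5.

Maximum flow value: 58

augment #1: 6→7→5 bottleneck 16, total now 16
augment #2: 6→8→0→5 bottleneck 14, total now 30
augment #3: 6→7→9→13→5 bottleneck 6, total now 36
augment #4: 6→12→3→10→5 bottleneck 7, total now 43
augment #5: 6→7→9→3→10→5 bottleneck 3, total now 46
augment #6: 6→8→0→4→10→5 bottleneck 7, total now 53
augment #7: 6→8→2→1→10→5 bottleneck 5, total now 58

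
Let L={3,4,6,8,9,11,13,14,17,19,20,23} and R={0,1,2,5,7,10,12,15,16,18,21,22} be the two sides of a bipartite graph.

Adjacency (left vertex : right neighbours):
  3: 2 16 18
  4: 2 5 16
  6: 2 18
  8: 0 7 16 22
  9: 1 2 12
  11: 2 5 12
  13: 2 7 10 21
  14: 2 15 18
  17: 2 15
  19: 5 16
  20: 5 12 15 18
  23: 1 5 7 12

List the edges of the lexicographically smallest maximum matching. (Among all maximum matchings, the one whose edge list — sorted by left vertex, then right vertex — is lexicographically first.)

Lex-smallest maximum matching: {(3,2), (4,5), (6,18), (8,0), (9,1), (11,12), (13,10), (14,15), (19,16), (23,7)}

|M| = 10 (so the lex-smallest maximum matching has 10 edges)
process left vertices in ascending order; for each, take the smallest-labelled available neighbour that still permits 10 edges overall, or leave it unmatched if none does
lex-smallest matching: {3-2, 4-5, 6-18, 8-0, 9-1, 11-12, 13-10, 14-15, 19-16, 23-7}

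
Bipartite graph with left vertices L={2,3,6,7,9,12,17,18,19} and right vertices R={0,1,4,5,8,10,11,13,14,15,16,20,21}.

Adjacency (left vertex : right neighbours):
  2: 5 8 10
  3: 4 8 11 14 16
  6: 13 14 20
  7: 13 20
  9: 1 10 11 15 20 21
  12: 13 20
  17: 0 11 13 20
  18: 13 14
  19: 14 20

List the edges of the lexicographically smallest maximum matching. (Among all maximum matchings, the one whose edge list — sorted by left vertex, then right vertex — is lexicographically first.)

|M| = 7 (so the lex-smallest maximum matching has 7 edges)
process left vertices in ascending order; for each, take the smallest-labelled available neighbour that still permits 7 edges overall, or leave it unmatched if none does
lex-smallest matching: {2-5, 3-4, 6-13, 7-20, 9-1, 17-0, 18-14}

Lex-smallest maximum matching: {(2,5), (3,4), (6,13), (7,20), (9,1), (17,0), (18,14)}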